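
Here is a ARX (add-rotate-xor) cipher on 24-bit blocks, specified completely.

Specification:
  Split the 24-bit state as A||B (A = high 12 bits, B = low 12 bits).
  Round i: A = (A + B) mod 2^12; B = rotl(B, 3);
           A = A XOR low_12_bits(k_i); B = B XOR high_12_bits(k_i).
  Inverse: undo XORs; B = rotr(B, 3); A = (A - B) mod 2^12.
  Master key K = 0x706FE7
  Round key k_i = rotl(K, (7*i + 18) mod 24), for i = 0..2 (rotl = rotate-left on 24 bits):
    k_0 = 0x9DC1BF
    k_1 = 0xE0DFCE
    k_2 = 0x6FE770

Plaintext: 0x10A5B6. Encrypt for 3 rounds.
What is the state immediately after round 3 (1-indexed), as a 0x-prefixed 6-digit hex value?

0x6D2D00

s_0 = plaintext = 0x10A5B6
s_1 = Round(s_0, k_0) = 0x77F46E
s_2 = Round(s_1, k_1) = 0x423D7F
s_3 = Round(s_2, k_2) = 0x6D2D00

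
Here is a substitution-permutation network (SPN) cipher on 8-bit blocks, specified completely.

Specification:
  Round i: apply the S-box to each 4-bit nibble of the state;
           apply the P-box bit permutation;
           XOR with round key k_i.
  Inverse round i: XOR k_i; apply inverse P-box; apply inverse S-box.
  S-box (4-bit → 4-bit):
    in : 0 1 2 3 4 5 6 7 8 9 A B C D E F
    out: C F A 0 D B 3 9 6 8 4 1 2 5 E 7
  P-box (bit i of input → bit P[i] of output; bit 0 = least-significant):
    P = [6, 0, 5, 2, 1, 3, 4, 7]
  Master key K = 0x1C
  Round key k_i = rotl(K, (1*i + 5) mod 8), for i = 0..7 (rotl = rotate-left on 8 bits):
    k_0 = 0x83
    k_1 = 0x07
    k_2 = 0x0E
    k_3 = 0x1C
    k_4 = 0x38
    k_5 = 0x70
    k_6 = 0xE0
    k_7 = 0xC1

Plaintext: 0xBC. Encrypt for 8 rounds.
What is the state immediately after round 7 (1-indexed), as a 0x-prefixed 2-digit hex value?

s_0 = plaintext = 0xBC
s_1 = Round(s_0, k_0) = 0x80
s_2 = Round(s_1, k_1) = 0x3B
s_3 = Round(s_2, k_2) = 0x4E
s_4 = Round(s_3, k_3) = 0xAB
s_5 = Round(s_4, k_4) = 0x68
s_6 = Round(s_5, k_5) = 0x5B
s_7 = Round(s_6, k_6) = 0x2A
s_8 = Round(s_7, k_7) = 0x69

0x2A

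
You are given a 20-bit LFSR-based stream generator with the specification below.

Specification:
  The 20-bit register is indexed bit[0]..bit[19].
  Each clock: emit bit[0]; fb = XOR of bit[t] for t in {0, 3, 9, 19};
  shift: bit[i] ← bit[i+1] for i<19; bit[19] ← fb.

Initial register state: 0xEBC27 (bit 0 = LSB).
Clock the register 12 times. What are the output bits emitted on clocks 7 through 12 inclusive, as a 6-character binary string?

000011

reg_0 = 0xEBC27
clock 1: out=1, reg = 0x75E13
clock 2: out=1, reg = 0x3AF09
clock 3: out=1, reg = 0x9D784
clock 4: out=0, reg = 0x4EBC2
clock 5: out=0, reg = 0xA75E1
clock 6: out=1, reg = 0x53AF0
clock 7: out=0, reg = 0xA9D78
clock 8: out=0, reg = 0x54EBC
clock 9: out=0, reg = 0x2A75E
clock 10: out=0, reg = 0x153AF
clock 11: out=1, reg = 0x8A9D7
clock 12: out=1, reg = 0x454EB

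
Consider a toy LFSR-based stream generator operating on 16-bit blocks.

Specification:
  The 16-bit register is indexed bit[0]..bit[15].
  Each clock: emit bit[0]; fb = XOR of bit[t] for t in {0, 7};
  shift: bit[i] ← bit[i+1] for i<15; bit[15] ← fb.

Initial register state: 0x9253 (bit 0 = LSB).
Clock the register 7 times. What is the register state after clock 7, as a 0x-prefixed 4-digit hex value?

0xEF24

reg_0 = 0x9253
clock 1: out=1, reg = 0xC929
clock 2: out=1, reg = 0xE494
clock 3: out=0, reg = 0xF24A
clock 4: out=0, reg = 0x7925
clock 5: out=1, reg = 0xBC92
clock 6: out=0, reg = 0xDE49
clock 7: out=1, reg = 0xEF24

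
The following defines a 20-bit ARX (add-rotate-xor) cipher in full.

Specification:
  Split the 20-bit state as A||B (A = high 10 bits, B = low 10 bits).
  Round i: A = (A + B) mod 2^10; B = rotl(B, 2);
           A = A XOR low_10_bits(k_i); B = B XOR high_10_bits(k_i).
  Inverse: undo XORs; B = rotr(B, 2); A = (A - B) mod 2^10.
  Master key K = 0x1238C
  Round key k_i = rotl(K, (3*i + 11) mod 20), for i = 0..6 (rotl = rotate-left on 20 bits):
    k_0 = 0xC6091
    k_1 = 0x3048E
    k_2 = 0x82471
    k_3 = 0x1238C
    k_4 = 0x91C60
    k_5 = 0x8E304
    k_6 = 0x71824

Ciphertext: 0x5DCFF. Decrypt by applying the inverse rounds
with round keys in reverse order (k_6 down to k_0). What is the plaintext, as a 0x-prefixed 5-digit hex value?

0x7E9A8

s_0 = ciphertext = 0x5DCFF
s_1 = InvRound(s_0, k_6) = 0x0154E
s_2 = InvRound(s_1, k_5) = 0x092DD
s_3 = InvRound(s_2, k_4) = 0x87A26
s_4 = InvRound(s_3, k_3) = 0xBDE9B
s_5 = InvRound(s_4, k_2) = 0x18A24
s_6 = InvRound(s_5, k_1) = 0xCCDB9
s_7 = InvRound(s_6, k_0) = 0x7E9A8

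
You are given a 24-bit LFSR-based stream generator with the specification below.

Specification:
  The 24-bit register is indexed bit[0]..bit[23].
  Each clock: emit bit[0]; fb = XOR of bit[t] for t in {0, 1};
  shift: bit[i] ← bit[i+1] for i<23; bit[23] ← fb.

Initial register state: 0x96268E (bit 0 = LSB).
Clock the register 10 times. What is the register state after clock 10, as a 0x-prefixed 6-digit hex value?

0x726589

reg_0 = 0x96268E
clock 1: out=0, reg = 0xCB1347
clock 2: out=1, reg = 0x6589A3
clock 3: out=1, reg = 0x32C4D1
clock 4: out=1, reg = 0x996268
clock 5: out=0, reg = 0x4CB134
clock 6: out=0, reg = 0x26589A
clock 7: out=0, reg = 0x932C4D
clock 8: out=1, reg = 0xC99626
clock 9: out=0, reg = 0xE4CB13
clock 10: out=1, reg = 0x726589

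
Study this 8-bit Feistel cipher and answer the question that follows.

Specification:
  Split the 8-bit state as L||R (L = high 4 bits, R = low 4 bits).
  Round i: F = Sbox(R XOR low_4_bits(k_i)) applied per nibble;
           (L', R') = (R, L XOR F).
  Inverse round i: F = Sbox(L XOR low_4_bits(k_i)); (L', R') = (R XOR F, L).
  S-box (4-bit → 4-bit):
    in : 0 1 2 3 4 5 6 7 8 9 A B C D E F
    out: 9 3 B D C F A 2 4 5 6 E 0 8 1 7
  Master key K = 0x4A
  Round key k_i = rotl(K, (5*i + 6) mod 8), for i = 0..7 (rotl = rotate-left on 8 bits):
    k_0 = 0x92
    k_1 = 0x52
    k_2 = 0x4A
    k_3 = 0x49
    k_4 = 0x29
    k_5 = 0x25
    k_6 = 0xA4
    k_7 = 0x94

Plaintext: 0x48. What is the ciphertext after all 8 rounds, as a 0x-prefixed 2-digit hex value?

0x2A

s_0 = plaintext = 0x48
s_1 = Round(s_0, k_0) = 0x82
s_2 = Round(s_1, k_1) = 0x21
s_3 = Round(s_2, k_2) = 0x1C
s_4 = Round(s_3, k_3) = 0xCE
s_5 = Round(s_4, k_4) = 0xEE
s_6 = Round(s_5, k_5) = 0xE0
s_7 = Round(s_6, k_6) = 0x02
s_8 = Round(s_7, k_7) = 0x2A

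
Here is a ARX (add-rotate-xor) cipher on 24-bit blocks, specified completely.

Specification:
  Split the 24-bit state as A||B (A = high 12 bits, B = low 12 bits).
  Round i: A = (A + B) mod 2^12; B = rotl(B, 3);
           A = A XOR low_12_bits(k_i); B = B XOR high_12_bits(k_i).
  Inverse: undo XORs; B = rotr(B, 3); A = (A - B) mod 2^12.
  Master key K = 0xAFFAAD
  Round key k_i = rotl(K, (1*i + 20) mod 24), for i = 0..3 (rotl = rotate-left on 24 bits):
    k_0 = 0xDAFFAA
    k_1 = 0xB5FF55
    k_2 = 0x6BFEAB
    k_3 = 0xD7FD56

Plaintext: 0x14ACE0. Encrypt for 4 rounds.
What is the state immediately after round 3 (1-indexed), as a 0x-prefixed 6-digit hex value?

s_0 = plaintext = 0x14ACE0
s_1 = Round(s_0, k_0) = 0x180AA9
s_2 = Round(s_1, k_1) = 0x37CE12
s_3 = Round(s_2, k_2) = 0xF25628
s_4 = Round(s_3, k_3) = 0x81BC3C

0xF25628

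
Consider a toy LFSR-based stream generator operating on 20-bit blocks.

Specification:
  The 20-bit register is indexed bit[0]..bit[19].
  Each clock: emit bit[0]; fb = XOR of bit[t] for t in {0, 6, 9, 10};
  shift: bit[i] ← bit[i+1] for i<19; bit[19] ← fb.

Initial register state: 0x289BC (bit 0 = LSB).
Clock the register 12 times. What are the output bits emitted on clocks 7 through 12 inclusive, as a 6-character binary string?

011001

reg_0 = 0x289BC
clock 1: out=0, reg = 0x144DE
clock 2: out=0, reg = 0x0A26F
clock 3: out=1, reg = 0x85137
clock 4: out=1, reg = 0xC289B
clock 5: out=1, reg = 0xE144D
clock 6: out=1, reg = 0xF0A26
clock 7: out=0, reg = 0xF8513
clock 8: out=1, reg = 0x7C289
clock 9: out=1, reg = 0x3E144
clock 10: out=0, reg = 0x9F0A2
clock 11: out=0, reg = 0x4F851
clock 12: out=1, reg = 0x27C28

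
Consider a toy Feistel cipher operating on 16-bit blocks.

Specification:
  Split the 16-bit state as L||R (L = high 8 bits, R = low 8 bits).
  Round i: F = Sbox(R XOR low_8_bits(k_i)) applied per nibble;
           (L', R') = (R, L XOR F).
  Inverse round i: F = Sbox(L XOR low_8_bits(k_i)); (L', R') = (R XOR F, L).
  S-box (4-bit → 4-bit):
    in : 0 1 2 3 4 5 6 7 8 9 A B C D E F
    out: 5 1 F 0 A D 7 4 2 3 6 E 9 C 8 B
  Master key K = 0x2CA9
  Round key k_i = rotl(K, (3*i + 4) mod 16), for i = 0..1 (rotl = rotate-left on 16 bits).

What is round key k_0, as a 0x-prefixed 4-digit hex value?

K = 0x2CA9
k_0 = rotl(K, (3*0+4) mod 16) = rotl(K, 4) = 0xCA92

0xCA92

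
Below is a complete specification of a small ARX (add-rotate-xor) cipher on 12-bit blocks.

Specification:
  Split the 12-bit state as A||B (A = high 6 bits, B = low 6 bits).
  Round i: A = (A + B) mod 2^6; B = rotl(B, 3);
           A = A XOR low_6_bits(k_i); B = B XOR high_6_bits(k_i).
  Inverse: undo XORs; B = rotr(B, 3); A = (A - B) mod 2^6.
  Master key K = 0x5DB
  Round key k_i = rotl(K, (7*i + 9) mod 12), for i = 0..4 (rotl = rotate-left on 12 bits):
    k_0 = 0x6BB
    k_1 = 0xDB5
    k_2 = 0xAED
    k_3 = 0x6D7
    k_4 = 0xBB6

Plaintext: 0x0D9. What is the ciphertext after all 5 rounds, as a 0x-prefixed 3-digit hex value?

s_0 = plaintext = 0x0D9
s_1 = Round(s_0, k_0) = 0x9D1
s_2 = Round(s_1, k_1) = 0x37C
s_3 = Round(s_2, k_2) = 0x90C
s_4 = Round(s_3, k_3) = 0x9FA
s_5 = Round(s_4, k_4) = 0x5F9

0x5F9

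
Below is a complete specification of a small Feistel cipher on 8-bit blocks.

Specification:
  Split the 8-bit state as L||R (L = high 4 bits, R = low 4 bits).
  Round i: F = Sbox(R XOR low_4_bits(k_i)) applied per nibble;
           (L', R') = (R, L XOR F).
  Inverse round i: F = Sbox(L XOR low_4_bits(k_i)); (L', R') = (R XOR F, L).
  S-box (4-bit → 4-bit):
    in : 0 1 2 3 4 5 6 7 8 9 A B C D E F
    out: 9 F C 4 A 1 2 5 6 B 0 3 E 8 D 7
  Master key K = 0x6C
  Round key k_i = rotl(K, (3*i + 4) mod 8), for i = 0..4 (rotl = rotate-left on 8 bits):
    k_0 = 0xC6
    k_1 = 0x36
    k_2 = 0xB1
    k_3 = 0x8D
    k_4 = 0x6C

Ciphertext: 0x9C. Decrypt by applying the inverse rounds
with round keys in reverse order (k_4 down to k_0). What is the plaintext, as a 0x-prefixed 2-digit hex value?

0xCA

s_0 = ciphertext = 0x9C
s_1 = InvRound(s_0, k_4) = 0xD9
s_2 = InvRound(s_1, k_3) = 0x0D
s_3 = InvRound(s_2, k_2) = 0x20
s_4 = InvRound(s_3, k_1) = 0xA2
s_5 = InvRound(s_4, k_0) = 0xCA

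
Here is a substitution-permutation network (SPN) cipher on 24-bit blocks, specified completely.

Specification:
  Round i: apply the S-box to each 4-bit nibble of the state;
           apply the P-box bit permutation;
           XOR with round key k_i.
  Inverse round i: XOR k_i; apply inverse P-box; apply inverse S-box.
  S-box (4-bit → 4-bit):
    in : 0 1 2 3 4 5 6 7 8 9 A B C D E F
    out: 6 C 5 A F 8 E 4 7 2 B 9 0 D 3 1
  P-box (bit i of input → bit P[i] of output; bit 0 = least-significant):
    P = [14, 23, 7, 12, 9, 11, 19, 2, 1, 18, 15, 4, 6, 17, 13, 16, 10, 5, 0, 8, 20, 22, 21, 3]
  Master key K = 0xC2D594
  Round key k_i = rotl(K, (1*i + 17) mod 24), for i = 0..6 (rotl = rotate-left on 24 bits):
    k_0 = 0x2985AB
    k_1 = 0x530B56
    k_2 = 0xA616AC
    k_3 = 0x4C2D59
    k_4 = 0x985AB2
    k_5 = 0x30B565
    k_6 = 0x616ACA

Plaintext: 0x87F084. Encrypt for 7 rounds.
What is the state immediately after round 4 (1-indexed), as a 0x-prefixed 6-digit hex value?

0xE15508

s_0 = plaintext = 0x87F084
s_1 = Round(s_0, k_0) = 0xD55F6A
s_2 = Round(s_1, k_1) = 0xEA5258
s_3 = Round(s_2, k_2) = 0x77D30A
s_4 = Round(s_3, k_3) = 0xE15508
s_5 = Round(s_4, k_4) = 0x411323
s_6 = Round(s_5, k_5) = 0xCD867C
s_7 = Round(s_6, k_6) = 0x6FCF9B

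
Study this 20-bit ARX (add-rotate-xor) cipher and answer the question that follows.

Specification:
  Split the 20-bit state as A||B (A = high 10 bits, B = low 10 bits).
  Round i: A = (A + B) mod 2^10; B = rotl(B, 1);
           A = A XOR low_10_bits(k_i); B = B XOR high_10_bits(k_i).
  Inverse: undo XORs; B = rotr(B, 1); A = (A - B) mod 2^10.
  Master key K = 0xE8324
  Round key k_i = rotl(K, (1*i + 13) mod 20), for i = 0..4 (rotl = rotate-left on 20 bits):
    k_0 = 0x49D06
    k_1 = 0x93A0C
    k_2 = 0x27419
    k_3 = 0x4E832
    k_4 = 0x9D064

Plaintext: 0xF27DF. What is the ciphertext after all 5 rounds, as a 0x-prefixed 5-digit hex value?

0xA6D8A

s_0 = plaintext = 0xF27DF
s_1 = Round(s_0, k_0) = 0xABA98
s_2 = Round(s_1, k_1) = 0xD2B7F
s_3 = Round(s_2, k_2) = 0xB4262
s_4 = Round(s_3, k_3) = 0x401FF
s_5 = Round(s_4, k_4) = 0xA6D8A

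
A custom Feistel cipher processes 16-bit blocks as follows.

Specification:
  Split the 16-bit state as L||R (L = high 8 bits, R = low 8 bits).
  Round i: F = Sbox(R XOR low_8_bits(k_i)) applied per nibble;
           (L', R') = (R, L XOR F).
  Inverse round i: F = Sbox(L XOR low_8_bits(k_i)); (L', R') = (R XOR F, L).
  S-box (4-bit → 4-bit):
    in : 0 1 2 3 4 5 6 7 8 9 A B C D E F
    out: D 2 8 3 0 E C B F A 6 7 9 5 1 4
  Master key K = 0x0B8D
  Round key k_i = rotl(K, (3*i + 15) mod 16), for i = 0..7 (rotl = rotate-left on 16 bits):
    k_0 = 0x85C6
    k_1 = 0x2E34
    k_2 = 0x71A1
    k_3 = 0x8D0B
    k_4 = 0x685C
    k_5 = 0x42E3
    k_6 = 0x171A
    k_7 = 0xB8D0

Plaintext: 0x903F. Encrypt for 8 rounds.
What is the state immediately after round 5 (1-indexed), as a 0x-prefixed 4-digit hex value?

0xA067

s_0 = plaintext = 0x903F
s_1 = Round(s_0, k_0) = 0x3FDA
s_2 = Round(s_1, k_1) = 0xDA2E
s_3 = Round(s_2, k_2) = 0x2E2E
s_4 = Round(s_3, k_3) = 0x2EA0
s_5 = Round(s_4, k_4) = 0xA067
s_6 = Round(s_5, k_5) = 0x6750
s_7 = Round(s_6, k_6) = 0x5061
s_8 = Round(s_7, k_7) = 0x6122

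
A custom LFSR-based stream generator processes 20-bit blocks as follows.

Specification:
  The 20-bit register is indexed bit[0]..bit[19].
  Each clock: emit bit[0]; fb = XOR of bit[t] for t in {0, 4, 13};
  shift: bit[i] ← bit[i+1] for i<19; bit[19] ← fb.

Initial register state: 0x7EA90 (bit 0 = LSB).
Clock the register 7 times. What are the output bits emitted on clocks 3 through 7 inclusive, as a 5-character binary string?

reg_0 = 0x7EA90
clock 1: out=0, reg = 0x3F548
clock 2: out=0, reg = 0x9FAA4
clock 3: out=0, reg = 0xCFD52
clock 4: out=0, reg = 0x67EA9
clock 5: out=1, reg = 0x33F54
clock 6: out=0, reg = 0x19FAA
clock 7: out=0, reg = 0x0CFD5

00100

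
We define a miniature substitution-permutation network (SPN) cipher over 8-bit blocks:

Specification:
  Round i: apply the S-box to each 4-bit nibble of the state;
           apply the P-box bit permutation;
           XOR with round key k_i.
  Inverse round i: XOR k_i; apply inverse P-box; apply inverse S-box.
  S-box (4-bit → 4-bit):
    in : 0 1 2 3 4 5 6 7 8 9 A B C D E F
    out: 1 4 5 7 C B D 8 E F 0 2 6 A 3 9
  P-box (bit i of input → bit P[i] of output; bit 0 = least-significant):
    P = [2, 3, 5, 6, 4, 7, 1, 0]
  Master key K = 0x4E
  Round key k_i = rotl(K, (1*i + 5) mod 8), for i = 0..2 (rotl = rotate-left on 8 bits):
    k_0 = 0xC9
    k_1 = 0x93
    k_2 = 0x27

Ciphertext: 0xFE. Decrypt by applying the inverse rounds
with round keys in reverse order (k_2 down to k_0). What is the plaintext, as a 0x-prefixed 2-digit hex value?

s_0 = ciphertext = 0xFE
s_1 = InvRound(s_0, k_2) = 0x5D
s_2 = InvRound(s_1, k_1) = 0xC5
s_3 = InvRound(s_2, k_0) = 0xAE

0xAE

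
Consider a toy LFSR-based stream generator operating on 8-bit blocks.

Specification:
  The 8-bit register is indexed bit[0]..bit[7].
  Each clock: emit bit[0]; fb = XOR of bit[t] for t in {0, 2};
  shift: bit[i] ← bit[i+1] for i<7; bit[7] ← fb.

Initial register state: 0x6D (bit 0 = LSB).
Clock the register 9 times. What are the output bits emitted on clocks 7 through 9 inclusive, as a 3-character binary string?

reg_0 = 0x6D
clock 1: out=1, reg = 0x36
clock 2: out=0, reg = 0x9B
clock 3: out=1, reg = 0xCD
clock 4: out=1, reg = 0x66
clock 5: out=0, reg = 0xB3
clock 6: out=1, reg = 0xD9
clock 7: out=1, reg = 0xEC
clock 8: out=0, reg = 0xF6
clock 9: out=0, reg = 0xFB

100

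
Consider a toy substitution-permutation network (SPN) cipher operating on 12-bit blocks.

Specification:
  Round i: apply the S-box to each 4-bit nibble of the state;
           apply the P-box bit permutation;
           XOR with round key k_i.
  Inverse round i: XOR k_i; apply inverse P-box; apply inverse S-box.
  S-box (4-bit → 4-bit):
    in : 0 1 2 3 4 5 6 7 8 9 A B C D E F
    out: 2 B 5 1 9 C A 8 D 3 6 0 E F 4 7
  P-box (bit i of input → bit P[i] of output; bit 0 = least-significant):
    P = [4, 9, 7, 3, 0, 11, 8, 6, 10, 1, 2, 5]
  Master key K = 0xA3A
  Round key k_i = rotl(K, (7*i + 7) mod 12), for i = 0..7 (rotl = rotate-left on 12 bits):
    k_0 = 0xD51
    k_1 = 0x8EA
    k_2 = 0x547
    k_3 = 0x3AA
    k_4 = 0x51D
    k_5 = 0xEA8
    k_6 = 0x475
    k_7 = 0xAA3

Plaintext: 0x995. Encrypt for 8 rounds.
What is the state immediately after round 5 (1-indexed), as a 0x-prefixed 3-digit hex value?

s_0 = plaintext = 0x995
s_1 = Round(s_0, k_0) = 0x1DA
s_2 = Round(s_1, k_1) = 0x709
s_3 = Round(s_2, k_2) = 0xF77
s_4 = Round(s_3, k_3) = 0x7E4
s_5 = Round(s_4, k_4) = 0x425
s_6 = Round(s_5, k_5) = 0xB01
s_7 = Round(s_6, k_6) = 0xE6D
s_8 = Round(s_7, k_7) = 0x07F

0x425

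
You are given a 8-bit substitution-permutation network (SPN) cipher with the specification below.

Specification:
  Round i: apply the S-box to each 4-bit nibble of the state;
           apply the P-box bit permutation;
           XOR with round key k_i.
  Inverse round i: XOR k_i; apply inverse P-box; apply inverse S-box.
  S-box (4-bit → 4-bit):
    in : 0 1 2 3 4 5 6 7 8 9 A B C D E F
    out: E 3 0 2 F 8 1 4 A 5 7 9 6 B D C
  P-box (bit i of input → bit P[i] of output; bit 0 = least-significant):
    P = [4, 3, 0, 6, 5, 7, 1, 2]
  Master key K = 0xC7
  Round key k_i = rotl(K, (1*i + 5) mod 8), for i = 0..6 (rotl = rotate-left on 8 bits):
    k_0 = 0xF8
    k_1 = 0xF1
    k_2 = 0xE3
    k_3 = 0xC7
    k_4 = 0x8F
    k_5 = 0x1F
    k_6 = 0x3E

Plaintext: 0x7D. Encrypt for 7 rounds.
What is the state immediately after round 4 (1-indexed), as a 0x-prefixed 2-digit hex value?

s_0 = plaintext = 0x7D
s_1 = Round(s_0, k_0) = 0xA2
s_2 = Round(s_1, k_1) = 0x53
s_3 = Round(s_2, k_2) = 0xEF
s_4 = Round(s_3, k_3) = 0xA0
s_5 = Round(s_4, k_4) = 0x64
s_6 = Round(s_5, k_5) = 0x66
s_7 = Round(s_6, k_6) = 0x0E

0xA0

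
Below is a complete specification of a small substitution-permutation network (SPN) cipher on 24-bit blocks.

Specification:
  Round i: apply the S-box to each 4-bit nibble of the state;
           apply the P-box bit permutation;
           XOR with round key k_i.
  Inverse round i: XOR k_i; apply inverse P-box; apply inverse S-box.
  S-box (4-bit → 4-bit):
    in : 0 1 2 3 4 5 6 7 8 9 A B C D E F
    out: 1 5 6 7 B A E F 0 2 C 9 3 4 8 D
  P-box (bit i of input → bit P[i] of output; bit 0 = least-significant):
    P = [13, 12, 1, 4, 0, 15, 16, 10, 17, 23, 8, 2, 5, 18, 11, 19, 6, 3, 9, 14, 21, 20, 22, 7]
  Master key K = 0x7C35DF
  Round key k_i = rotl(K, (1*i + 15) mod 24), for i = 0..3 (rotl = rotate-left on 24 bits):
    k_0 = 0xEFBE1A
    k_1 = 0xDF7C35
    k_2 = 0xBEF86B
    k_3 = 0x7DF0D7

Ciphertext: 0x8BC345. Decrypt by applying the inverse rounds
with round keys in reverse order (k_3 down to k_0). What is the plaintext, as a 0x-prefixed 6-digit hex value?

s_0 = ciphertext = 0x8BC345
s_1 = InvRound(s_0, k_3) = 0x7D9387
s_2 = InvRound(s_1, k_2) = 0xA717D0
s_3 = InvRound(s_2, k_1) = 0x7FFA00
s_4 = InvRound(s_3, k_0) = 0x9589EA

0x9589EA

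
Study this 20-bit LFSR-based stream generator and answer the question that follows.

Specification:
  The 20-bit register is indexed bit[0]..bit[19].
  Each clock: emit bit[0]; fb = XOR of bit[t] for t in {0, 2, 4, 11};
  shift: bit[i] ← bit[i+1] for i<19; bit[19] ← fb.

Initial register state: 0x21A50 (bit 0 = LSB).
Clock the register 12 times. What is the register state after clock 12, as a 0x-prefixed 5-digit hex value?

0x92221

reg_0 = 0x21A50
clock 1: out=0, reg = 0x10D28
clock 2: out=0, reg = 0x88694
clock 3: out=0, reg = 0x4434A
clock 4: out=0, reg = 0x221A5
clock 5: out=1, reg = 0x110D2
clock 6: out=0, reg = 0x88869
clock 7: out=1, reg = 0x44434
clock 8: out=0, reg = 0x2221A
clock 9: out=0, reg = 0x9110D
clock 10: out=1, reg = 0x48886
clock 11: out=0, reg = 0x24443
clock 12: out=1, reg = 0x92221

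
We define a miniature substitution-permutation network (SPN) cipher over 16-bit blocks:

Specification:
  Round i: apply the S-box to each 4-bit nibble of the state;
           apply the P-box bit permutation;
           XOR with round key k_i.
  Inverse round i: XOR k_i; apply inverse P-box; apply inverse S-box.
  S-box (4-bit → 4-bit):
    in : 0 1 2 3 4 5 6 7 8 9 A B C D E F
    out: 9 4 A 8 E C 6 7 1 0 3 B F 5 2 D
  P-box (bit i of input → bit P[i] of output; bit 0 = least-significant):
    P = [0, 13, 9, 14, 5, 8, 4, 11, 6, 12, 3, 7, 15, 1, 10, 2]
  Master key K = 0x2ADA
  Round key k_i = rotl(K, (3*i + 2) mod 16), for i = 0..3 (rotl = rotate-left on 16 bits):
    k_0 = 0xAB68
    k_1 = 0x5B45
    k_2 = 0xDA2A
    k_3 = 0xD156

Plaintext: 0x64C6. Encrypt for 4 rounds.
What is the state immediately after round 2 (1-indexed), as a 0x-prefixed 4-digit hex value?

s_0 = plaintext = 0x64C6
s_1 = Round(s_0, k_0) = 0x94D2
s_2 = Round(s_1, k_1) = 0x2BFD
s_3 = Round(s_2, k_2) = 0xC0DD
s_4 = Round(s_3, k_3) = 0x57A1

0x2BFD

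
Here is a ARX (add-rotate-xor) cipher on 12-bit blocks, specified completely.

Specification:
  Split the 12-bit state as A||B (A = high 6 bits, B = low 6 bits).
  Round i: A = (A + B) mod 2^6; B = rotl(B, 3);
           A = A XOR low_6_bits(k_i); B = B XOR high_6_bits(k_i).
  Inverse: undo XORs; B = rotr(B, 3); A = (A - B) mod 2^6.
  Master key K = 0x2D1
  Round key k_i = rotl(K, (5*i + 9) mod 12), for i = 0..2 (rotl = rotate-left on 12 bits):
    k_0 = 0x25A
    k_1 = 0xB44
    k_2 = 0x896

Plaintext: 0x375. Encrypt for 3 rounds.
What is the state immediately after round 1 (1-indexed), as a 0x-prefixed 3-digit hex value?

0x627

s_0 = plaintext = 0x375
s_1 = Round(s_0, k_0) = 0x627
s_2 = Round(s_1, k_1) = 0xED1
s_3 = Round(s_2, k_2) = 0x6A8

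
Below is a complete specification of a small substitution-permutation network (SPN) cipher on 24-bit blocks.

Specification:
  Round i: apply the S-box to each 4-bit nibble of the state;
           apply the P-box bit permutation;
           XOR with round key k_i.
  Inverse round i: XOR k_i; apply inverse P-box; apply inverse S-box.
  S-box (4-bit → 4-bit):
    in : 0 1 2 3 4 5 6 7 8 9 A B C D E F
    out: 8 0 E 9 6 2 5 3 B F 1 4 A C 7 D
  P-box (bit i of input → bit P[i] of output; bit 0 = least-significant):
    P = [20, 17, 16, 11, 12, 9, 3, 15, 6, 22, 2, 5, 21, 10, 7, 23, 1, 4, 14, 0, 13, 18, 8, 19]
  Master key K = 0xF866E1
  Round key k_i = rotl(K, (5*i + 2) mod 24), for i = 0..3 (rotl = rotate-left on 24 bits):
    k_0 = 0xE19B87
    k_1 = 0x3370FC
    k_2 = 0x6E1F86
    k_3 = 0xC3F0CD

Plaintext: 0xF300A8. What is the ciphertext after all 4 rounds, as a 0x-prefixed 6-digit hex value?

s_0 = plaintext = 0xF300A8
s_1 = Round(s_0, k_0) = 0x7BA2A4
s_2 = Round(s_1, k_1) = 0x5400D8
s_3 = Round(s_2, k_2) = 0xF8D7BE
s_4 = Round(s_3, k_3) = 0x18D116

0x18D116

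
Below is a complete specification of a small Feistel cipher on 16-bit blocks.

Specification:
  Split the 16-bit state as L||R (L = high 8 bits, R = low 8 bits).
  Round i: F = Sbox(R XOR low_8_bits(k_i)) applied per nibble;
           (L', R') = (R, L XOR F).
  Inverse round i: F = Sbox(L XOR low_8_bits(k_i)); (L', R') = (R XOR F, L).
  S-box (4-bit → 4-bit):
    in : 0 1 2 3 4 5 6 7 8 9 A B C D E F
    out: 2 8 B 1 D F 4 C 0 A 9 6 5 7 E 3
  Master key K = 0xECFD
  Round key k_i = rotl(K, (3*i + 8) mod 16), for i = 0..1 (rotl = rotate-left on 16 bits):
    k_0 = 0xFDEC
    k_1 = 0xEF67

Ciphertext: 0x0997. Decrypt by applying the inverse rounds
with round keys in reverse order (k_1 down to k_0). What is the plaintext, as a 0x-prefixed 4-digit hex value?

0x16D9

s_0 = ciphertext = 0x0997
s_1 = InvRound(s_0, k_1) = 0xD909
s_2 = InvRound(s_1, k_0) = 0x16D9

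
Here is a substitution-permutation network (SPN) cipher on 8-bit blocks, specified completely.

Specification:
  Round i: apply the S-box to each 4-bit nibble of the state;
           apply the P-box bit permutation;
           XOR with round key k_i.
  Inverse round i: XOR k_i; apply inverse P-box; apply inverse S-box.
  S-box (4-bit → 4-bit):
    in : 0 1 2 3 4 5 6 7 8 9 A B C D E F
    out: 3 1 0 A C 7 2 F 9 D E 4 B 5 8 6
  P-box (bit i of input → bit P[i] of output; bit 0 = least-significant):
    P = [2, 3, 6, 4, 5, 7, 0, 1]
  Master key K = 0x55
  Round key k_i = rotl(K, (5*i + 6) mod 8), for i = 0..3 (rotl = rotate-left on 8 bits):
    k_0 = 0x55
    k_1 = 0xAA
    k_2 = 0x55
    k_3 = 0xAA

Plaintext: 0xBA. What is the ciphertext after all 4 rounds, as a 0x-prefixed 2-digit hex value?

s_0 = plaintext = 0xBA
s_1 = Round(s_0, k_0) = 0x0C
s_2 = Round(s_1, k_1) = 0x16
s_3 = Round(s_2, k_2) = 0x7D
s_4 = Round(s_3, k_3) = 0x4D

0x4D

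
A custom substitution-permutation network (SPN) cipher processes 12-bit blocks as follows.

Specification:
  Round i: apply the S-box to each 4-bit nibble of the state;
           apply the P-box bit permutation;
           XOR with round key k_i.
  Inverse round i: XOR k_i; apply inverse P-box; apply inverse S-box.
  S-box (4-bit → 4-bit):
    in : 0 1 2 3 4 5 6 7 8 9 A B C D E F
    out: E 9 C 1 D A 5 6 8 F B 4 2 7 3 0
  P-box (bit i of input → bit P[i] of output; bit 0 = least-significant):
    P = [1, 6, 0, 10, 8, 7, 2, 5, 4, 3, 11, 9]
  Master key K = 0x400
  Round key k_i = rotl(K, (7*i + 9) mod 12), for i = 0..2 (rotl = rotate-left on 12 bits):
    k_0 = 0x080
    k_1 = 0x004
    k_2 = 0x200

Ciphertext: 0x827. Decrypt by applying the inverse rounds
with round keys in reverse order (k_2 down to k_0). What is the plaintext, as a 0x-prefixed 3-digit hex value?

s_0 = ciphertext = 0x827
s_1 = InvRound(s_0, k_2) = 0x226
s_2 = InvRound(s_1, k_1) = 0x883
s_3 = InvRound(s_2, k_0) = 0xBF6

0xBF6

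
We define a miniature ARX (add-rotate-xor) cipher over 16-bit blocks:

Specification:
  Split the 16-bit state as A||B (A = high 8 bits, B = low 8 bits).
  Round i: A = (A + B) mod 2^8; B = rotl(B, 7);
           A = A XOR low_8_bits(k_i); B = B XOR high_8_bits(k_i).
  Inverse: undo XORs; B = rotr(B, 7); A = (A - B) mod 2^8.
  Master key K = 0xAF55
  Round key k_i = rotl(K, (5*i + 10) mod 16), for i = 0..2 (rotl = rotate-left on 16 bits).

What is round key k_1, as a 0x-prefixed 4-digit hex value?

0xD7AA

K = 0xAF55
k_0 = rotl(K, (5*0+10) mod 16) = rotl(K, 10) = 0x56BD
k_1 = rotl(K, (5*1+10) mod 16) = rotl(K, 15) = 0xD7AA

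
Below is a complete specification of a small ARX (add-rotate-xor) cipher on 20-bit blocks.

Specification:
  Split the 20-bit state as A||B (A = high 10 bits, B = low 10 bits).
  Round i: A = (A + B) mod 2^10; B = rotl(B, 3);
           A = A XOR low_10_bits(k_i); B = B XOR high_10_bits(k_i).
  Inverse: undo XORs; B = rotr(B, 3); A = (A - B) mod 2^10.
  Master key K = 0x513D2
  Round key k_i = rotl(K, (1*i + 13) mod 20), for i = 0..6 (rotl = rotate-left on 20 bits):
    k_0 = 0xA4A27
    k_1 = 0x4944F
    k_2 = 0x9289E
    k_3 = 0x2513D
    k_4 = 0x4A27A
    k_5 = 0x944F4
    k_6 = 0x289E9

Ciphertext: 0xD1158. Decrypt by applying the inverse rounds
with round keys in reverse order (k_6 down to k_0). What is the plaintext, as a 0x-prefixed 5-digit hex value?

0xA8704

s_0 = ciphertext = 0xD1158
s_1 = InvRound(s_0, k_6) = 0x5B93F
s_2 = InvRound(s_1, k_5) = 0x8B76D
s_3 = InvRound(s_2, k_4) = 0x63EC8
s_4 = InvRound(s_3, k_3) = 0x99E4B
s_5 = InvRound(s_4, k_2) = 0x9E480
s_6 = InvRound(s_5, k_1) = 0xE0AB4
s_7 = InvRound(s_6, k_0) = 0xA8704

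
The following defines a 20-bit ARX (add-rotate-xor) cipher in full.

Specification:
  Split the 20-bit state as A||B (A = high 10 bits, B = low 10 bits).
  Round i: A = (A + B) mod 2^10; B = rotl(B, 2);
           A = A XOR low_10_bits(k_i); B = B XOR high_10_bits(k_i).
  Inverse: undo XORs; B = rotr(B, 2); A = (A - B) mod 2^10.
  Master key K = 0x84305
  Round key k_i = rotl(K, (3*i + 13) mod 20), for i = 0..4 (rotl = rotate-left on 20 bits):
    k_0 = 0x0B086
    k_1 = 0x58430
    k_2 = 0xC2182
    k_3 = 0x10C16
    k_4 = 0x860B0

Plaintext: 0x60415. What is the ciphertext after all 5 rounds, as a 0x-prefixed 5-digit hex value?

0x7CFD0

s_0 = plaintext = 0x60415
s_1 = Round(s_0, k_0) = 0x44078
s_2 = Round(s_1, k_1) = 0x6E081
s_3 = Round(s_2, k_2) = 0xEED0C
s_4 = Round(s_3, k_3) = 0x34472
s_5 = Round(s_4, k_4) = 0x7CFD0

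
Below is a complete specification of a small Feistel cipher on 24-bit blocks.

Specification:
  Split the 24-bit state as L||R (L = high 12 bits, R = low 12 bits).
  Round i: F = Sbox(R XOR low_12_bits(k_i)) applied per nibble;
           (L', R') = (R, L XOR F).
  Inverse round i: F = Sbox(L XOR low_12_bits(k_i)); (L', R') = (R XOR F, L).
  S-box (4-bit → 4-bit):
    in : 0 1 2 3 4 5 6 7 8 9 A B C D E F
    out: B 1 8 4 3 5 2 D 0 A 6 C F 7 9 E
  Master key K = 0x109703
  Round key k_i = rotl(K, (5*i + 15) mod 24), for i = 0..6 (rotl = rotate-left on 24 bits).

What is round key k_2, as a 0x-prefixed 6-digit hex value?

0x212E06

K = 0x109703
k_0 = rotl(K, (5*0+15) mod 24) = rotl(K, 15) = 0x81884B
k_1 = rotl(K, (5*1+15) mod 24) = rotl(K, 20) = 0x310970
k_2 = rotl(K, (5*2+15) mod 24) = rotl(K, 1) = 0x212E06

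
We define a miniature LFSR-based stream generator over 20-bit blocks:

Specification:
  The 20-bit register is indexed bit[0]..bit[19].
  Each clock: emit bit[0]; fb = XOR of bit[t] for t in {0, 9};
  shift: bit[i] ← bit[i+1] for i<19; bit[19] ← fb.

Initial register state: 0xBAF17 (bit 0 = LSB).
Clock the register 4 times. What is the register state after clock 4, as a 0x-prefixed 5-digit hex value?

0x0BAF1

reg_0 = 0xBAF17
clock 1: out=1, reg = 0x5D78B
clock 2: out=1, reg = 0x2EBC5
clock 3: out=1, reg = 0x175E2
clock 4: out=0, reg = 0x0BAF1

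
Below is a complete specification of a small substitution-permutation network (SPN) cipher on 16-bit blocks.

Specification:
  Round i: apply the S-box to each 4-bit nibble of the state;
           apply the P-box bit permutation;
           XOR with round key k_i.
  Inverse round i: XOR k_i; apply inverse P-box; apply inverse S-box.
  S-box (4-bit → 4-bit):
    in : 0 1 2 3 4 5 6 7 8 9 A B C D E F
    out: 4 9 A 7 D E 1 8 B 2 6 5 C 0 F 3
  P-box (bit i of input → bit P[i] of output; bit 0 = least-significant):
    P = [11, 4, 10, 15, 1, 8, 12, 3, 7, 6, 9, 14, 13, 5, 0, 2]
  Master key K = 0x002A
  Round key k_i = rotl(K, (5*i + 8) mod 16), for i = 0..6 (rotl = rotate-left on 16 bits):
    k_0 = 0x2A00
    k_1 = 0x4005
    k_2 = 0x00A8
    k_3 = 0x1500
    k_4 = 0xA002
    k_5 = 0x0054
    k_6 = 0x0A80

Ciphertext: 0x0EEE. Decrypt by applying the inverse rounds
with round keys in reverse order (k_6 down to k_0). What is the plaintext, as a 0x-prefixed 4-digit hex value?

0x0699

s_0 = ciphertext = 0x0EEE
s_1 = InvRound(s_0, k_6) = 0x2910
s_2 = InvRound(s_1, k_5) = 0x1996
s_3 = InvRound(s_2, k_4) = 0x16A8
s_4 = InvRound(s_3, k_3) = 0x9B2D
s_5 = InvRound(s_4, k_2) = 0xCBA1
s_6 = InvRound(s_5, k_1) = 0x2B91
s_7 = InvRound(s_6, k_0) = 0x0699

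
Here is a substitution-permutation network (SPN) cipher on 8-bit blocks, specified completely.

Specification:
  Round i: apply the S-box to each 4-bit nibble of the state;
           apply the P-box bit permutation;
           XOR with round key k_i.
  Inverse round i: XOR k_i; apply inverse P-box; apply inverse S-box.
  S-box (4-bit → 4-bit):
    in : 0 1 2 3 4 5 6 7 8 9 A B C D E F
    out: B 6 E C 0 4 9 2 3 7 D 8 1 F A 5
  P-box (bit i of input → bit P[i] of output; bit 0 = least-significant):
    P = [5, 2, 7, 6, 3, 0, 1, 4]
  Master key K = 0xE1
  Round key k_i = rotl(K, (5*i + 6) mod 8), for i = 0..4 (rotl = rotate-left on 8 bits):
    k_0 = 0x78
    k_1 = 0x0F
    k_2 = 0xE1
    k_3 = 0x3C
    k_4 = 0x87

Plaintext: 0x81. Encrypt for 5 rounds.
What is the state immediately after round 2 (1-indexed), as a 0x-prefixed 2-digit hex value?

s_0 = plaintext = 0x81
s_1 = Round(s_0, k_0) = 0xF5
s_2 = Round(s_1, k_1) = 0x85
s_3 = Round(s_2, k_2) = 0x68
s_4 = Round(s_3, k_3) = 0x00
s_5 = Round(s_4, k_4) = 0xFA

0x85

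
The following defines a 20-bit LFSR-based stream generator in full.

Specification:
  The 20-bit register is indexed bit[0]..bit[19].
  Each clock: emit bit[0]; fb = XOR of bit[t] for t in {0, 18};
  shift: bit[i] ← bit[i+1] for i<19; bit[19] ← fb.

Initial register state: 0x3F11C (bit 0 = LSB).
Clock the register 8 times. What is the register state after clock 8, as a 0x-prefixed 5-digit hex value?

reg_0 = 0x3F11C
clock 1: out=0, reg = 0x1F88E
clock 2: out=0, reg = 0x0FC47
clock 3: out=1, reg = 0x87E23
clock 4: out=1, reg = 0xC3F11
clock 5: out=1, reg = 0x61F88
clock 6: out=0, reg = 0xB0FC4
clock 7: out=0, reg = 0x587E2
clock 8: out=0, reg = 0xAC3F1

0xAC3F1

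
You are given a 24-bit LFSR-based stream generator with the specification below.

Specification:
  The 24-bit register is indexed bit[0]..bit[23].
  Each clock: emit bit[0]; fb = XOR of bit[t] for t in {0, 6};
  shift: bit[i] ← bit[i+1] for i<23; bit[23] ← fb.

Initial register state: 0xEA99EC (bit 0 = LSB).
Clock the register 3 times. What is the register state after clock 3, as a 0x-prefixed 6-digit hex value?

reg_0 = 0xEA99EC
clock 1: out=0, reg = 0xF54CF6
clock 2: out=0, reg = 0xFAA67B
clock 3: out=1, reg = 0x7D533D

0x7D533D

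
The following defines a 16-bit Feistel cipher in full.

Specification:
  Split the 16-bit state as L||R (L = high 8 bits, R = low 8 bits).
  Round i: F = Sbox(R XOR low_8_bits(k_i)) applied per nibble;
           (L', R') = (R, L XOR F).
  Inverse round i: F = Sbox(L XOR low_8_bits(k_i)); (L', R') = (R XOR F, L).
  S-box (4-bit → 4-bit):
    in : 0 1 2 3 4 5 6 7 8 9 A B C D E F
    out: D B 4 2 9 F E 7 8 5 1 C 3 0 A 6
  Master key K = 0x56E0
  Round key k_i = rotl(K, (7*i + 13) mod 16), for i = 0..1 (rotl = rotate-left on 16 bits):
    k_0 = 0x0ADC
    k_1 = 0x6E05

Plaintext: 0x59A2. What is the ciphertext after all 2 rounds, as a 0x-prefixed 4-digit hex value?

0x23EC

s_0 = plaintext = 0x59A2
s_1 = Round(s_0, k_0) = 0xA223
s_2 = Round(s_1, k_1) = 0x23EC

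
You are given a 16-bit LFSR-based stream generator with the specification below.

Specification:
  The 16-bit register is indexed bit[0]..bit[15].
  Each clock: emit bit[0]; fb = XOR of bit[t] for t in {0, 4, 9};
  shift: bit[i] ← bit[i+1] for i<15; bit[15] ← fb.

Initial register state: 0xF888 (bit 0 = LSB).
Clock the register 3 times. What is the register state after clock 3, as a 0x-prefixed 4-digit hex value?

reg_0 = 0xF888
clock 1: out=0, reg = 0x7C44
clock 2: out=0, reg = 0x3E22
clock 3: out=0, reg = 0x9F11

0x9F11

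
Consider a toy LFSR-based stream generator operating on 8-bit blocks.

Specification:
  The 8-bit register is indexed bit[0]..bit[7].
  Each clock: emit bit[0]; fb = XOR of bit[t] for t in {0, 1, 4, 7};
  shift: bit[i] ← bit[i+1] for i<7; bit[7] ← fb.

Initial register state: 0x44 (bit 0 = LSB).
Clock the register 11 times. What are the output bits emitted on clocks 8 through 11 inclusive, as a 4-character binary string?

0011

reg_0 = 0x44
clock 1: out=0, reg = 0x22
clock 2: out=0, reg = 0x91
clock 3: out=1, reg = 0xC8
clock 4: out=0, reg = 0xE4
clock 5: out=0, reg = 0xF2
clock 6: out=0, reg = 0xF9
clock 7: out=1, reg = 0xFC
clock 8: out=0, reg = 0x7E
clock 9: out=0, reg = 0x3F
clock 10: out=1, reg = 0x9F
clock 11: out=1, reg = 0x4F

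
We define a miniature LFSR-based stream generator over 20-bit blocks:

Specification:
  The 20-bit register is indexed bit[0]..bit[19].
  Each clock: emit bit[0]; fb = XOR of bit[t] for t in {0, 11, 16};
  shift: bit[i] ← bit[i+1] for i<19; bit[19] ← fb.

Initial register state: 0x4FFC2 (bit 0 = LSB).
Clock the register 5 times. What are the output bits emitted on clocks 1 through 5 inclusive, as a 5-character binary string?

01000

reg_0 = 0x4FFC2
clock 1: out=0, reg = 0xA7FE1
clock 2: out=1, reg = 0x53FF0
clock 3: out=0, reg = 0x29FF8
clock 4: out=0, reg = 0x94FFC
clock 5: out=0, reg = 0x4A7FE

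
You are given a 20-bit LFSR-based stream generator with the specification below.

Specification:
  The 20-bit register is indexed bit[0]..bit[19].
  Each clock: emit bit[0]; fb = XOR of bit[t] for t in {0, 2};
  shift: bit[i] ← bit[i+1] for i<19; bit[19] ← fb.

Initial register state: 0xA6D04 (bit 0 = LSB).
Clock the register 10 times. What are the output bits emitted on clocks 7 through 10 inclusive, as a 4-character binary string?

reg_0 = 0xA6D04
clock 1: out=0, reg = 0xD3682
clock 2: out=0, reg = 0x69B41
clock 3: out=1, reg = 0xB4DA0
clock 4: out=0, reg = 0x5A6D0
clock 5: out=0, reg = 0x2D368
clock 6: out=0, reg = 0x169B4
clock 7: out=0, reg = 0x8B4DA
clock 8: out=0, reg = 0x45A6D
clock 9: out=1, reg = 0x22D36
clock 10: out=0, reg = 0x9169B

0010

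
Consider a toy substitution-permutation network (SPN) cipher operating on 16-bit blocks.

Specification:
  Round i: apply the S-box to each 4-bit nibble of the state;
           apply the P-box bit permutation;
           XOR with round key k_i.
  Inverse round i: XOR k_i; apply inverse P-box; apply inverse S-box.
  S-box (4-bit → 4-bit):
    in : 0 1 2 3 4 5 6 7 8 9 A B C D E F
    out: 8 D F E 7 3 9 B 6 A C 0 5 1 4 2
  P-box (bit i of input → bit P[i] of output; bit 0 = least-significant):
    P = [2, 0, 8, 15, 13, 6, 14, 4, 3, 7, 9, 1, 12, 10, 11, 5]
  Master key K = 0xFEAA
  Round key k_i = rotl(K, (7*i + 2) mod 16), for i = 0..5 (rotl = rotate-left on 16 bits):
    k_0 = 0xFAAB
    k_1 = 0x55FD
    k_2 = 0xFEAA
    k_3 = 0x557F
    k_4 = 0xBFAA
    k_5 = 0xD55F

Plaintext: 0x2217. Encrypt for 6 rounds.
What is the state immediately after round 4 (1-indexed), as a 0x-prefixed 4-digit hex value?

0xAFD5

s_0 = plaintext = 0x2217
s_1 = Round(s_0, k_0) = 0x0414
s_2 = Round(s_1, k_1) = 0x3640
s_3 = Round(s_2, k_2) = 0x12C0
s_4 = Round(s_3, k_3) = 0xAFD5
s_5 = Round(s_4, k_4) = 0x970F
s_6 = Round(s_5, k_5) = 0xD1E4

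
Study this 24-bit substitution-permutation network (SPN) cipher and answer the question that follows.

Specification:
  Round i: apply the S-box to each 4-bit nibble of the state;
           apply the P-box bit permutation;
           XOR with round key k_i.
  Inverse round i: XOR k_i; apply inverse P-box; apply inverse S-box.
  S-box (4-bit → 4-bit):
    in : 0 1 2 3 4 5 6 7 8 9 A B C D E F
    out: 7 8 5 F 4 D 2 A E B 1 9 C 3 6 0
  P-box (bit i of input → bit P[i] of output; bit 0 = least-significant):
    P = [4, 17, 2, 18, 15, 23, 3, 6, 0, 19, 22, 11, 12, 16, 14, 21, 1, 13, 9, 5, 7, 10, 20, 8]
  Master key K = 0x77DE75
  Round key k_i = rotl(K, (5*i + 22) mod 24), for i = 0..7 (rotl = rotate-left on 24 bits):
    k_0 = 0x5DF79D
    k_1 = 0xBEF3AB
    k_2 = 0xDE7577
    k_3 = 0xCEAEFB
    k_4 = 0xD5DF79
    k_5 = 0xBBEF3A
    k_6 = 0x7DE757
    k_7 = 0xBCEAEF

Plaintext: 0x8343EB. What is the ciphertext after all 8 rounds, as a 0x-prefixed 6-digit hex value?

s_0 = plaintext = 0x8343EB
s_1 = Round(s_0, k_0) = 0x8198A6
s_2 = Round(s_1, k_1) = 0xC56E8B
s_3 = Round(s_2, k_2) = 0x03760D
s_4 = Round(s_3, k_3) = 0x750841
s_5 = Round(s_4, k_4) = 0x988053
s_6 = Round(s_5, k_5) = 0xD408C7
s_7 = Round(s_6, k_6) = 0x32B99F
s_8 = Round(s_7, k_7) = 0x04752C

0x04752C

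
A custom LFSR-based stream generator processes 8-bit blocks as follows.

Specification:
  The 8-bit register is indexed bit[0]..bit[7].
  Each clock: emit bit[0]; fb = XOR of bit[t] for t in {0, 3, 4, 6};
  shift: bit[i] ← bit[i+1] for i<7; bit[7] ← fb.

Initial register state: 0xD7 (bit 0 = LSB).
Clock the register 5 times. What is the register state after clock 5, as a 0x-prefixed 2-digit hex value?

0x7E

reg_0 = 0xD7
clock 1: out=1, reg = 0xEB
clock 2: out=1, reg = 0xF5
clock 3: out=1, reg = 0xFA
clock 4: out=0, reg = 0xFD
clock 5: out=1, reg = 0x7E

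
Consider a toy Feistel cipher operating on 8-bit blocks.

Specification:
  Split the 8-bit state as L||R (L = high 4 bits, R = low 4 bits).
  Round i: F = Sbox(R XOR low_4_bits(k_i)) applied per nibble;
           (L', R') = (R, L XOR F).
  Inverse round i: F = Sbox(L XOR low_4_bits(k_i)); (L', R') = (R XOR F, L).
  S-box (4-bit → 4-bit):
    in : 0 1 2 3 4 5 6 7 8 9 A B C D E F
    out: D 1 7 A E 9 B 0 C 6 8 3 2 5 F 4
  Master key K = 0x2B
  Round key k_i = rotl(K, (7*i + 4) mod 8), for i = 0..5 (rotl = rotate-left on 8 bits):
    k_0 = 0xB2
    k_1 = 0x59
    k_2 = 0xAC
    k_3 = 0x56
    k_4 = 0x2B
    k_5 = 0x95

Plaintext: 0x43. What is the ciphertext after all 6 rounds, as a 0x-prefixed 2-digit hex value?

0x14

s_0 = plaintext = 0x43
s_1 = Round(s_0, k_0) = 0x35
s_2 = Round(s_1, k_1) = 0x51
s_3 = Round(s_2, k_2) = 0x10
s_4 = Round(s_3, k_3) = 0x0A
s_5 = Round(s_4, k_4) = 0xA1
s_6 = Round(s_5, k_5) = 0x14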